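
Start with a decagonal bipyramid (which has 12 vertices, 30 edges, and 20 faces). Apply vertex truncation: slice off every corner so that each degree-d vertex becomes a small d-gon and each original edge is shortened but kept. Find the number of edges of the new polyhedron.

90

Truncation replaces each original edge-end by a new vertex, so V′ = 2E = 60.
Each original edge survives, and each old vertex of degree d contributes d new edges; summing degrees gives Σd = 2E, so E′ = E + 2E = 3E = 90.
Each original face survives and each original vertex becomes one new face: F′ = F + V = 32.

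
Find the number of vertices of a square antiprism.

An antiprism on an n-gon has two n-gon caps and 2n triangles: V = 2·4 = 8, E = 4·4 = 16, F = 2·4 + 2 = 10.

8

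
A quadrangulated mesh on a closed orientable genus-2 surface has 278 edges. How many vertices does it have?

137

χ = 2 − 2·2 = -2, and every face is a square so 4F = 2E.
F = 2E/4 = 139. Then V = -2 + E − F = -2 + 278 − 139 = 137.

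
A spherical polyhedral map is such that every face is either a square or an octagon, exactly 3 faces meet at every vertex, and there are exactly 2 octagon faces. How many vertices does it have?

Let x be the number of squares; then F = 2 + x.
Edge–face incidences: 2E = 8·2 + 4·x = 16 + 4x.
Every vertex has degree 3, so 3V = 2E.
Euler: V − E + F = 2 ⇒ (2E)/3 − E + (2 + x) = 2.
Multiply by 6: 2·(2E) − 3·(2E) + 6·(2 + x) = 12, i.e. 12 + 6x − (16 + 4x) = 12.
Collecting terms: 2x − 4 = 12, so 2x = 16, so x = 8.
Then 2E = 16 + 4·8 = 48, so E = 24, V = 2E/3 = 16, F = 2 + 8 = 10.

16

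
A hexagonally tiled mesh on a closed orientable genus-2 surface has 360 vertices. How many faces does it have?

χ = 2 − 2·2 = -2, and every face is a hexagon so 6F = 2E.
V − E + F = -2 with E = 6F/2 gives 360 − (6/2 − 1)·F = -2, so F = 181 and E = 543.

181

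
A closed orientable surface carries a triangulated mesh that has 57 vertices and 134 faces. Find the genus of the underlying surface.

Every face is a triangle, so 2E = 3·134 = 402, giving E = 201.
χ = V − E + F = 57 − 201 + 134 = -10.
For a closed orientable surface χ = 2 − 2g, so g = (2 − (-10))/2 = 6.

6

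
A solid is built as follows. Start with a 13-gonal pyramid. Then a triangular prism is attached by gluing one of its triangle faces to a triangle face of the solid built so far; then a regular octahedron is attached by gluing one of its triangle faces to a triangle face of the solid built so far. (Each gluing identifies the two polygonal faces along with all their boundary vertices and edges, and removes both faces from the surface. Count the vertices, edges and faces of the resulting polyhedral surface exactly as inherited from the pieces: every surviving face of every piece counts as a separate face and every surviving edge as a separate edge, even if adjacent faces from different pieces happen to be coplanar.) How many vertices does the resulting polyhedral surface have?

20

A 13-gonal pyramid: V=14, E=26, F=14.
Attach a triangular prism (V=6, E=9, F=5) along a 3-gon: merge 3 vertices and 3 edges, delete both glued faces → V=17, E=32, F=17.
Attach a regular octahedron (V=6, E=12, F=8) along a 3-gon: merge 3 vertices and 3 edges, delete both glued faces → V=20, E=41, F=23.
Check: V − E + F = 20 − 41 + 23 = 2.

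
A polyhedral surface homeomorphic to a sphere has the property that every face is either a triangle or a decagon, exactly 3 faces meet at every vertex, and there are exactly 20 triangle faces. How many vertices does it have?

60

Let x be the number of decagons; then F = 20 + x.
Edge–face incidences: 2E = 3·20 + 10·x = 60 + 10x.
Every vertex has degree 3, so 3V = 2E.
Euler: V − E + F = 2 ⇒ (2E)/3 − E + (20 + x) = 2.
Multiply by 6: 2·(2E) − 3·(2E) + 6·(20 + x) = 12, i.e. 120 + 6x − (60 + 10x) = 12.
Collecting terms: −4x + 60 = 12, so −4x = −48, so x = 12.
Then 2E = 60 + 10·12 = 180, so E = 90, V = 2E/3 = 60, F = 20 + 12 = 32.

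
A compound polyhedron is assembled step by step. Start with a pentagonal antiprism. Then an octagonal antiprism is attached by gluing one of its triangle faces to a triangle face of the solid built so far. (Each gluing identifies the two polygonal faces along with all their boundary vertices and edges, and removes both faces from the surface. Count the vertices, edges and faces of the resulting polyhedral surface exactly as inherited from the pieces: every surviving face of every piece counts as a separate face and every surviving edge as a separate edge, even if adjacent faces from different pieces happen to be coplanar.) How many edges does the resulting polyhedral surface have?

49

A pentagonal antiprism: V=10, E=20, F=12.
Attach an octagonal antiprism (V=16, E=32, F=18) along a 3-gon: merge 3 vertices and 3 edges, delete both glued faces → V=23, E=49, F=28.
Check: V − E + F = 23 − 49 + 28 = 2.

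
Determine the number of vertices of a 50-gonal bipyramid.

A bipyramid over an n-gon has 2n triangular faces and n + 2 vertices: V = 50 + 2 = 52, E = 3·50 = 150, F = 2·50 = 100.

52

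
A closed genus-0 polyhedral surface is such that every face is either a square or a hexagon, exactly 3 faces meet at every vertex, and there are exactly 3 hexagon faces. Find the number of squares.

Let x be the number of squares; then F = 3 + x.
Edge–face incidences: 2E = 6·3 + 4·x = 18 + 4x.
Every vertex has degree 3, so 3V = 2E.
Euler: V − E + F = 2 ⇒ (2E)/3 − E + (3 + x) = 2.
Multiply by 6: 2·(2E) − 3·(2E) + 6·(3 + x) = 12, i.e. 18 + 6x − (18 + 4x) = 12.
Collecting terms: 2x = 12, so x = 6.
Then 2E = 18 + 4·6 = 42, so E = 21, V = 2E/3 = 14, F = 3 + 6 = 9.

6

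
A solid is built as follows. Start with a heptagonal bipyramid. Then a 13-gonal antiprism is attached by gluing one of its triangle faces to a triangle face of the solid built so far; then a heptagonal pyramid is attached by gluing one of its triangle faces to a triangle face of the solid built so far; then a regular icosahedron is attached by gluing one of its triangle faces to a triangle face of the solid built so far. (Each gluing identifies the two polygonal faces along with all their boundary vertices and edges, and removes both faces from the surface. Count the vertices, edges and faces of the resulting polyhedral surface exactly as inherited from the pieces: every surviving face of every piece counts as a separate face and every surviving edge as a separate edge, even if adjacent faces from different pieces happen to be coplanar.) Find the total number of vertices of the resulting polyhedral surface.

A heptagonal bipyramid: V=9, E=21, F=14.
Attach a 13-gonal antiprism (V=26, E=52, F=28) along a 3-gon: merge 3 vertices and 3 edges, delete both glued faces → V=32, E=70, F=40.
Attach a heptagonal pyramid (V=8, E=14, F=8) along a 3-gon: merge 3 vertices and 3 edges, delete both glued faces → V=37, E=81, F=46.
Attach a regular icosahedron (V=12, E=30, F=20) along a 3-gon: merge 3 vertices and 3 edges, delete both glued faces → V=46, E=108, F=64.
Check: V − E + F = 46 − 108 + 64 = 2.

46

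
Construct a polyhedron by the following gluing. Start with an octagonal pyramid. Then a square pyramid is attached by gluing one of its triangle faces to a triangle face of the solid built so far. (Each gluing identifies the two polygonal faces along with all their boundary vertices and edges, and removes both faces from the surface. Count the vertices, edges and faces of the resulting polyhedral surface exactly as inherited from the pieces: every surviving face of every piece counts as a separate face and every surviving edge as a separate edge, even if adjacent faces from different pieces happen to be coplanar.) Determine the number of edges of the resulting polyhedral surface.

21

An octagonal pyramid: V=9, E=16, F=9.
Attach a square pyramid (V=5, E=8, F=5) along a 3-gon: merge 3 vertices and 3 edges, delete both glued faces → V=11, E=21, F=12.
Check: V − E + F = 11 − 21 + 12 = 2.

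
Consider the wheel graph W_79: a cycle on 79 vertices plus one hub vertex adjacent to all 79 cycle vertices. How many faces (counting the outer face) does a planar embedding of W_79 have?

W_79 has V = 79 + 1 = 80 vertices and E = 2·79 = 158 edges.
By Euler's formula F = 2 − V + E = 2 − 80 + 158 = 80.

80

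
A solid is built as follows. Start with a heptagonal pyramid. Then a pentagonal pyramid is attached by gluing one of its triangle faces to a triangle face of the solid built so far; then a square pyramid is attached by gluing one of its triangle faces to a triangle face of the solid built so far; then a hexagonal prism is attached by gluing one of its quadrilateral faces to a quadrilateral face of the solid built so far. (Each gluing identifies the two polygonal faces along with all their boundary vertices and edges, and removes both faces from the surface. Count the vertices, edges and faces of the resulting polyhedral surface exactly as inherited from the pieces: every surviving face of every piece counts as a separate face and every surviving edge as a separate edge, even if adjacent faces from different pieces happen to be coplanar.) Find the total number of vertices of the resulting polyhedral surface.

21

A heptagonal pyramid: V=8, E=14, F=8.
Attach a pentagonal pyramid (V=6, E=10, F=6) along a 3-gon: merge 3 vertices and 3 edges, delete both glued faces → V=11, E=21, F=12.
Attach a square pyramid (V=5, E=8, F=5) along a 3-gon: merge 3 vertices and 3 edges, delete both glued faces → V=13, E=26, F=15.
Attach a hexagonal prism (V=12, E=18, F=8) along a 4-gon: merge 4 vertices and 4 edges, delete both glued faces → V=21, E=40, F=21.
Check: V − E + F = 21 − 40 + 21 = 2.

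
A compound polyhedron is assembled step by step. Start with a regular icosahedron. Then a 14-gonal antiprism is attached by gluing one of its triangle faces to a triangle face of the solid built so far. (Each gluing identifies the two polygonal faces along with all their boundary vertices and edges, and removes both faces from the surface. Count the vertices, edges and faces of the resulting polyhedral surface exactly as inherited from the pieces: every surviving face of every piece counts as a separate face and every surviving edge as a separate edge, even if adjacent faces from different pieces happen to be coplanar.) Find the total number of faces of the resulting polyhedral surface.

A regular icosahedron: V=12, E=30, F=20.
Attach a 14-gonal antiprism (V=28, E=56, F=30) along a 3-gon: merge 3 vertices and 3 edges, delete both glued faces → V=37, E=83, F=48.
Check: V − E + F = 37 − 83 + 48 = 2.

48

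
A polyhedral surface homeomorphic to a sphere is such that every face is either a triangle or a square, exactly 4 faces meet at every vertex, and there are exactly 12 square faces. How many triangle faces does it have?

8

Let x be the number of triangles; then F = 12 + x.
Edge–face incidences: 2E = 4·12 + 3·x = 48 + 3x.
Every vertex has degree 4, so 4V = 2E.
Euler: V − E + F = 2 ⇒ (2E)/4 − E + (12 + x) = 2.
Multiply by 8: 2·(2E) − 4·(2E) + 8·(12 + x) = 16, i.e. 96 + 8x − 2·(48 + 3x) = 16.
Collecting terms: 2x = 16, so x = 8.
Then 2E = 48 + 3·8 = 72, so E = 36, V = 2E/4 = 18, F = 12 + 8 = 20.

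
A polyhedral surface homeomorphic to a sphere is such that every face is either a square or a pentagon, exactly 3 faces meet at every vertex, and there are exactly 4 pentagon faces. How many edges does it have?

18

Let x be the number of squares; then F = 4 + x.
Edge–face incidences: 2E = 5·4 + 4·x = 20 + 4x.
Every vertex has degree 3, so 3V = 2E.
Euler: V − E + F = 2 ⇒ (2E)/3 − E + (4 + x) = 2.
Multiply by 6: 2·(2E) − 3·(2E) + 6·(4 + x) = 12, i.e. 24 + 6x − (20 + 4x) = 12.
Collecting terms: 2x + 4 = 12, so 2x = 8, so x = 4.
Then 2E = 20 + 4·4 = 36, so E = 18, V = 2E/3 = 12, F = 4 + 4 = 8.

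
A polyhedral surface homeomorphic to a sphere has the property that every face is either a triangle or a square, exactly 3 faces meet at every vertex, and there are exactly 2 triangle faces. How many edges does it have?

Let x be the number of squares; then F = 2 + x.
Edge–face incidences: 2E = 3·2 + 4·x = 6 + 4x.
Every vertex has degree 3, so 3V = 2E.
Euler: V − E + F = 2 ⇒ (2E)/3 − E + (2 + x) = 2.
Multiply by 6: 2·(2E) − 3·(2E) + 6·(2 + x) = 12, i.e. 12 + 6x − (6 + 4x) = 12.
Collecting terms: 2x + 6 = 12, so 2x = 6, so x = 3.
Then 2E = 6 + 4·3 = 18, so E = 9, V = 2E/3 = 6, F = 2 + 3 = 5.

9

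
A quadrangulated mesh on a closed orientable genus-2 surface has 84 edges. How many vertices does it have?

χ = 2 − 2·2 = -2, and every face is a square so 4F = 2E.
F = 2E/4 = 42. Then V = -2 + E − F = -2 + 84 − 42 = 40.

40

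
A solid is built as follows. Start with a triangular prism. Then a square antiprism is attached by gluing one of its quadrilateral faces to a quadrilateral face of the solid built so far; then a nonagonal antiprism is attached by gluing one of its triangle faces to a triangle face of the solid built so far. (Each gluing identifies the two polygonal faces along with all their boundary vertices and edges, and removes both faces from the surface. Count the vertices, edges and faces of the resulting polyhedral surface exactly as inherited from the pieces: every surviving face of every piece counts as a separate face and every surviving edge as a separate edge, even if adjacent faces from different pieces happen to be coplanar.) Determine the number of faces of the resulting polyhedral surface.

31

A triangular prism: V=6, E=9, F=5.
Attach a square antiprism (V=8, E=16, F=10) along a 4-gon: merge 4 vertices and 4 edges, delete both glued faces → V=10, E=21, F=13.
Attach a nonagonal antiprism (V=18, E=36, F=20) along a 3-gon: merge 3 vertices and 3 edges, delete both glued faces → V=25, E=54, F=31.
Check: V − E + F = 25 − 54 + 31 = 2.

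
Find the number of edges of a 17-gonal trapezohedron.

68

The n-trapezohedron (dual of the n-antiprism) has V = 2·17 + 2 = 36, E = 4·17 = 68, F = 2·17 = 34.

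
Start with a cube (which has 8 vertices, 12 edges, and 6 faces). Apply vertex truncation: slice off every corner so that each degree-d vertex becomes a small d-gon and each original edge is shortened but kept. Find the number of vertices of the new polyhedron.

Truncation replaces each original edge-end by a new vertex, so V′ = 2E = 24.
Each original edge survives, and each old vertex of degree d contributes d new edges; summing degrees gives Σd = 2E, so E′ = E + 2E = 3E = 36.
Each original face survives and each original vertex becomes one new face: F′ = F + V = 14.

24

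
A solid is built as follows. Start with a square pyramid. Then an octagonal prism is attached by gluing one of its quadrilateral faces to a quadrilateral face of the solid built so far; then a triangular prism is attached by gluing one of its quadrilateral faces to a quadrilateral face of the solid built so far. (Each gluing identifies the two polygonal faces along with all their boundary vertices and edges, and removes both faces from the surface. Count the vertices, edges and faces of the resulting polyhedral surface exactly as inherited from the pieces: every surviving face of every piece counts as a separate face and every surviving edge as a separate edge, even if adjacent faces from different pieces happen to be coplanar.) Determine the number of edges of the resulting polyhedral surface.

33

A square pyramid: V=5, E=8, F=5.
Attach an octagonal prism (V=16, E=24, F=10) along a 4-gon: merge 4 vertices and 4 edges, delete both glued faces → V=17, E=28, F=13.
Attach a triangular prism (V=6, E=9, F=5) along a 4-gon: merge 4 vertices and 4 edges, delete both glued faces → V=19, E=33, F=16.
Check: V − E + F = 19 − 33 + 16 = 2.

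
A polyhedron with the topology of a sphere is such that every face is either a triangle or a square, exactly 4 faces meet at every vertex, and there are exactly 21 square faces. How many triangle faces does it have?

8

Let x be the number of triangles; then F = 21 + x.
Edge–face incidences: 2E = 4·21 + 3·x = 84 + 3x.
Every vertex has degree 4, so 4V = 2E.
Euler: V − E + F = 2 ⇒ (2E)/4 − E + (21 + x) = 2.
Multiply by 8: 2·(2E) − 4·(2E) + 8·(21 + x) = 16, i.e. 168 + 8x − 2·(84 + 3x) = 16.
Collecting terms: 2x = 16, so x = 8.
Then 2E = 84 + 3·8 = 108, so E = 54, V = 2E/4 = 27, F = 21 + 8 = 29.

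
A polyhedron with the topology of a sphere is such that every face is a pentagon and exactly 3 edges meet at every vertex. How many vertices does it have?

20

Each face has 5 edges and each edge borders two faces, so 2E = 5F.
Each vertex has degree 3, so 3V = 2E and hence V = 5F/3.
Euler: V − E + F = 2 ⇒ (5F/3) − (5F/2) + F = 2.
Multiply by 6: (10 − 15 + 6)F = 12, i.e. 1F = 12.
So F = 12, E = 5·12/2 = 30, V = 5·12/3 = 20.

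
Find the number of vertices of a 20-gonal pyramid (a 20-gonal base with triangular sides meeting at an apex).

21

A pyramid on an n-gon base has one n-gon and n triangles: V = 20 + 1 = 21, E = 2·20 = 40, F = 20 + 1 = 21.
Check: V − E + F = 21 − 40 + 21 = 2.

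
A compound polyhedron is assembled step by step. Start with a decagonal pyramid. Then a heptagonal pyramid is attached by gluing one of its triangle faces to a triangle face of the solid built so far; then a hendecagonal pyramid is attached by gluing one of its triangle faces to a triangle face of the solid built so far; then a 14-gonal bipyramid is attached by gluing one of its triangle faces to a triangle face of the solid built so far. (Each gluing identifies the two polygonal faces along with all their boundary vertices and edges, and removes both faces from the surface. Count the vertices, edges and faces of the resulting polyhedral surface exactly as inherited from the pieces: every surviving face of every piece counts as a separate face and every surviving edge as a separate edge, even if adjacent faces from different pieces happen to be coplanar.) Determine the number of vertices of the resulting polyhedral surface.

38

A decagonal pyramid: V=11, E=20, F=11.
Attach a heptagonal pyramid (V=8, E=14, F=8) along a 3-gon: merge 3 vertices and 3 edges, delete both glued faces → V=16, E=31, F=17.
Attach a hendecagonal pyramid (V=12, E=22, F=12) along a 3-gon: merge 3 vertices and 3 edges, delete both glued faces → V=25, E=50, F=27.
Attach a 14-gonal bipyramid (V=16, E=42, F=28) along a 3-gon: merge 3 vertices and 3 edges, delete both glued faces → V=38, E=89, F=53.
Check: V − E + F = 38 − 89 + 53 = 2.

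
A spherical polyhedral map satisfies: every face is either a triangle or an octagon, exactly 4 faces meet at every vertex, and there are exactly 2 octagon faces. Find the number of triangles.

16

Let x be the number of triangles; then F = 2 + x.
Edge–face incidences: 2E = 8·2 + 3·x = 16 + 3x.
Every vertex has degree 4, so 4V = 2E.
Euler: V − E + F = 2 ⇒ (2E)/4 − E + (2 + x) = 2.
Multiply by 8: 2·(2E) − 4·(2E) + 8·(2 + x) = 16, i.e. 16 + 8x − 2·(16 + 3x) = 16.
Collecting terms: 2x − 16 = 16, so 2x = 32, so x = 16.
Then 2E = 16 + 3·16 = 64, so E = 32, V = 2E/4 = 16, F = 2 + 16 = 18.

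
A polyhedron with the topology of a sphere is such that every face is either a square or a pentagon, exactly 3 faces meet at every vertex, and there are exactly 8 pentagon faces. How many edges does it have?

Let x be the number of squares; then F = 8 + x.
Edge–face incidences: 2E = 5·8 + 4·x = 40 + 4x.
Every vertex has degree 3, so 3V = 2E.
Euler: V − E + F = 2 ⇒ (2E)/3 − E + (8 + x) = 2.
Multiply by 6: 2·(2E) − 3·(2E) + 6·(8 + x) = 12, i.e. 48 + 6x − (40 + 4x) = 12.
Collecting terms: 2x + 8 = 12, so 2x = 4, so x = 2.
Then 2E = 40 + 4·2 = 48, so E = 24, V = 2E/3 = 16, F = 8 + 2 = 10.

24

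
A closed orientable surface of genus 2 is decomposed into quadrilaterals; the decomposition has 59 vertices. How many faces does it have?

χ = 2 − 2·2 = -2, and every face is a square so 4F = 2E.
V − E + F = -2 with E = 4F/2 gives 59 − (4/2 − 1)·F = -2, so F = 61 and E = 122.

61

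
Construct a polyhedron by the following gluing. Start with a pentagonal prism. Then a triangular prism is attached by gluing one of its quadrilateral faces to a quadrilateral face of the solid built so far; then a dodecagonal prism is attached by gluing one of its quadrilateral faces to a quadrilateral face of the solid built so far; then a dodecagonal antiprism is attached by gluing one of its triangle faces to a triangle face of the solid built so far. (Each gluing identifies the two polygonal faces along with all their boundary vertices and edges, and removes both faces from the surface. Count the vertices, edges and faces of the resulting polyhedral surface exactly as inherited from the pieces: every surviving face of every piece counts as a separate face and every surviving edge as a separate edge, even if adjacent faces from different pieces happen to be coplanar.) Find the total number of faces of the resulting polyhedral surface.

A pentagonal prism: V=10, E=15, F=7.
Attach a triangular prism (V=6, E=9, F=5) along a 4-gon: merge 4 vertices and 4 edges, delete both glued faces → V=12, E=20, F=10.
Attach a dodecagonal prism (V=24, E=36, F=14) along a 4-gon: merge 4 vertices and 4 edges, delete both glued faces → V=32, E=52, F=22.
Attach a dodecagonal antiprism (V=24, E=48, F=26) along a 3-gon: merge 3 vertices and 3 edges, delete both glued faces → V=53, E=97, F=46.
Check: V − E + F = 53 − 97 + 46 = 2.

46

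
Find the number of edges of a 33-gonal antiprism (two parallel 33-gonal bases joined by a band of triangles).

An antiprism on an n-gon has two n-gon caps and 2n triangles: V = 2·33 = 66, E = 4·33 = 132, F = 2·33 + 2 = 68.

132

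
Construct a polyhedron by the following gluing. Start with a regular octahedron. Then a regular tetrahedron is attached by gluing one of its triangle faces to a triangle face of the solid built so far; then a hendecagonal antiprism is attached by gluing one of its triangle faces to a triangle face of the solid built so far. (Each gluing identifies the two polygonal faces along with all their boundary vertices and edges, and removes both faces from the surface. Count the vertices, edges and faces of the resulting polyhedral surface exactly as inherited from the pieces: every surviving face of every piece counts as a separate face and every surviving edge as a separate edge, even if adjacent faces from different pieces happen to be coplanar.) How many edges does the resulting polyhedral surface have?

A regular octahedron: V=6, E=12, F=8.
Attach a regular tetrahedron (V=4, E=6, F=4) along a 3-gon: merge 3 vertices and 3 edges, delete both glued faces → V=7, E=15, F=10.
Attach a hendecagonal antiprism (V=22, E=44, F=24) along a 3-gon: merge 3 vertices and 3 edges, delete both glued faces → V=26, E=56, F=32.
Check: V − E + F = 26 − 56 + 32 = 2.

56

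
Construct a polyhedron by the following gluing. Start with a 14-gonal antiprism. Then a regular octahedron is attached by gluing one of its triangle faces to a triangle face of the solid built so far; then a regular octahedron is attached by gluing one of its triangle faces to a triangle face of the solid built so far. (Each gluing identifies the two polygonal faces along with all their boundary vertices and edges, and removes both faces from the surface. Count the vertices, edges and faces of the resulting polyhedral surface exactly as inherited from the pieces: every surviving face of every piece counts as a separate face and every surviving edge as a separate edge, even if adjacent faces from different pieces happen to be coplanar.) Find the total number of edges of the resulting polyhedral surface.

A 14-gonal antiprism: V=28, E=56, F=30.
Attach a regular octahedron (V=6, E=12, F=8) along a 3-gon: merge 3 vertices and 3 edges, delete both glued faces → V=31, E=65, F=36.
Attach a regular octahedron (V=6, E=12, F=8) along a 3-gon: merge 3 vertices and 3 edges, delete both glued faces → V=34, E=74, F=42.
Check: V − E + F = 34 − 74 + 42 = 2.

74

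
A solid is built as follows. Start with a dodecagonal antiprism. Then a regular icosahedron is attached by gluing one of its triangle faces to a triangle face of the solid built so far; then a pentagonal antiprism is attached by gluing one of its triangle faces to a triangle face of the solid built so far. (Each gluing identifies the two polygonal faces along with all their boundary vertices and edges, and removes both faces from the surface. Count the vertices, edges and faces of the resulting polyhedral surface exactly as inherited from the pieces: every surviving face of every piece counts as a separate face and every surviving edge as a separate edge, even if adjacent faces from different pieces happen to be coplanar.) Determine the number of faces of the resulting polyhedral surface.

A dodecagonal antiprism: V=24, E=48, F=26.
Attach a regular icosahedron (V=12, E=30, F=20) along a 3-gon: merge 3 vertices and 3 edges, delete both glued faces → V=33, E=75, F=44.
Attach a pentagonal antiprism (V=10, E=20, F=12) along a 3-gon: merge 3 vertices and 3 edges, delete both glued faces → V=40, E=92, F=54.
Check: V − E + F = 40 − 92 + 54 = 2.

54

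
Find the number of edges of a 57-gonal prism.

171

A prism on an n-gon has two n-gon bases and n rectangular sides: V = 2·57 = 114, E = 3·57 = 171, F = 57 + 2 = 59.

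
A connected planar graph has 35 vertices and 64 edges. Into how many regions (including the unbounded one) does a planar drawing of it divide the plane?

Euler's formula for a connected plane graph: V − E + F = 2, so F = 2 − 35 + 64 = 31.

31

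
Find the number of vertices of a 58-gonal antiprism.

An antiprism on an n-gon has two n-gon caps and 2n triangles: V = 2·58 = 116, E = 4·58 = 232, F = 2·58 + 2 = 118.
Check: V − E + F = 116 − 232 + 118 = 2.

116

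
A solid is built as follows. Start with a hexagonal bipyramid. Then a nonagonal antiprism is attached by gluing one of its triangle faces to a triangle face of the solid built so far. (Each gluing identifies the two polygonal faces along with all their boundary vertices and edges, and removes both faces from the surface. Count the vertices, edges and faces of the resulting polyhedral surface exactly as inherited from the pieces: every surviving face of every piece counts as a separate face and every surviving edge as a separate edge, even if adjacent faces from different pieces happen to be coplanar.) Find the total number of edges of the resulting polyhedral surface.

A hexagonal bipyramid: V=8, E=18, F=12.
Attach a nonagonal antiprism (V=18, E=36, F=20) along a 3-gon: merge 3 vertices and 3 edges, delete both glued faces → V=23, E=51, F=30.
Check: V − E + F = 23 − 51 + 30 = 2.

51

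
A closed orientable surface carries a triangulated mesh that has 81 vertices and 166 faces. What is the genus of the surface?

2

Every face is a triangle, so 2E = 3·166 = 498, giving E = 249.
χ = V − E + F = 81 − 249 + 166 = -2.
For a closed orientable surface χ = 2 − 2g, so g = (2 − (-2))/2 = 2.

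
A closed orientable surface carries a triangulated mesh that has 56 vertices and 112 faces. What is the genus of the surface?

1

Every face is a triangle, so 2E = 3·112 = 336, giving E = 168.
χ = V − E + F = 56 − 168 + 112 = 0.
For a closed orientable surface χ = 2 − 2g, so g = (2 − (0))/2 = 1.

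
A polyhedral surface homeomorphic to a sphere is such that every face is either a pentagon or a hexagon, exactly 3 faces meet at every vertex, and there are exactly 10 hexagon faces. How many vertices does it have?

40

Let x be the number of pentagons; then F = 10 + x.
Edge–face incidences: 2E = 6·10 + 5·x = 60 + 5x.
Every vertex has degree 3, so 3V = 2E.
Euler: V − E + F = 2 ⇒ (2E)/3 − E + (10 + x) = 2.
Multiply by 6: 2·(2E) − 3·(2E) + 6·(10 + x) = 12, i.e. 60 + 6x − (60 + 5x) = 12.
Collecting terms: x = 12.
Then 2E = 60 + 5·12 = 120, so E = 60, V = 2E/3 = 40, F = 10 + 12 = 22.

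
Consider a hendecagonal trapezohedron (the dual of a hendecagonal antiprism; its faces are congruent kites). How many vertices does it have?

The n-trapezohedron (dual of the n-antiprism) has V = 2·11 + 2 = 24, E = 4·11 = 44, F = 2·11 = 22.

24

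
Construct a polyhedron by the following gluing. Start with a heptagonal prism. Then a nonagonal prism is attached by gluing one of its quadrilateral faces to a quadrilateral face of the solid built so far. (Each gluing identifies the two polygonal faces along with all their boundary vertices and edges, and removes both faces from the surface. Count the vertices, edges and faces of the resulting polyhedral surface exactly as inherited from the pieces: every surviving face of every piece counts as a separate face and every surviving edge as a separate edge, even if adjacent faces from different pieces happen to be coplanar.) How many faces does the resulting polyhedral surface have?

18

A heptagonal prism: V=14, E=21, F=9.
Attach a nonagonal prism (V=18, E=27, F=11) along a 4-gon: merge 4 vertices and 4 edges, delete both glued faces → V=28, E=44, F=18.
Check: V − E + F = 28 − 44 + 18 = 2.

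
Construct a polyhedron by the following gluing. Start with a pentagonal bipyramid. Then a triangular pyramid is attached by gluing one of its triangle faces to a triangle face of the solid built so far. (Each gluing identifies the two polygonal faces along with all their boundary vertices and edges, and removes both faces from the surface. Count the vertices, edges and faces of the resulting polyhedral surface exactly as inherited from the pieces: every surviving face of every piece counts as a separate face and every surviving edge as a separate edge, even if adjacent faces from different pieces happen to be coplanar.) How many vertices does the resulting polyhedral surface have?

8

A pentagonal bipyramid: V=7, E=15, F=10.
Attach a triangular pyramid (V=4, E=6, F=4) along a 3-gon: merge 3 vertices and 3 edges, delete both glued faces → V=8, E=18, F=12.
Check: V − E + F = 8 − 18 + 12 = 2.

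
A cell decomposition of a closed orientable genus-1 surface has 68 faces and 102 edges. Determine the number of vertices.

For a closed orientable surface of genus 1, χ = 2 − 2·1 = 0.
V = 0 + E − F = 0 + 102 − 68 = 34.

34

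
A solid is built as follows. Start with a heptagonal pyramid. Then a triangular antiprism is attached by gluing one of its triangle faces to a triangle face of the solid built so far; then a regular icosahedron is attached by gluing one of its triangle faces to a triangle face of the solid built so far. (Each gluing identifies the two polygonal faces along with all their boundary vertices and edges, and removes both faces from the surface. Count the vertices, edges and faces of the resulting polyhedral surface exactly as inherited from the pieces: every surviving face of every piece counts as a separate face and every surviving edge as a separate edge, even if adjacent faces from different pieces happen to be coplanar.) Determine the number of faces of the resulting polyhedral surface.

A heptagonal pyramid: V=8, E=14, F=8.
Attach a triangular antiprism (V=6, E=12, F=8) along a 3-gon: merge 3 vertices and 3 edges, delete both glued faces → V=11, E=23, F=14.
Attach a regular icosahedron (V=12, E=30, F=20) along a 3-gon: merge 3 vertices and 3 edges, delete both glued faces → V=20, E=50, F=32.
Check: V − E + F = 20 − 50 + 32 = 2.

32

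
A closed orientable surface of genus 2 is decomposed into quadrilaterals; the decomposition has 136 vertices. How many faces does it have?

χ = 2 − 2·2 = -2, and every face is a square so 4F = 2E.
V − E + F = -2 with E = 4F/2 gives 136 − (4/2 − 1)·F = -2, so F = 138 and E = 276.

138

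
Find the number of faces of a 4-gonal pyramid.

5

A pyramid on an n-gon base has one n-gon and n triangles: V = 4 + 1 = 5, E = 2·4 = 8, F = 4 + 1 = 5.
Check: V − E + F = 5 − 8 + 5 = 2.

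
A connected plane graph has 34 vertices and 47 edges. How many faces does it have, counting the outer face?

15

Euler's formula for a connected plane graph: V − E + F = 2, so F = 2 − 34 + 47 = 15.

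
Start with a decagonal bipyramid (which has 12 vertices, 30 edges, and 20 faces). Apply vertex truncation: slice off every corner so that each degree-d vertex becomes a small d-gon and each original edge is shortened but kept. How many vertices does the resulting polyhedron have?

Truncation replaces each original edge-end by a new vertex, so V′ = 2E = 60.
Each original edge survives, and each old vertex of degree d contributes d new edges; summing degrees gives Σd = 2E, so E′ = E + 2E = 3E = 90.
Each original face survives and each original vertex becomes one new face: F′ = F + V = 32.

60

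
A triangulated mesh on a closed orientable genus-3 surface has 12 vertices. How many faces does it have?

32

χ = 2 − 2·3 = -4, and every face is a triangle so 3F = 2E.
V − E + F = -4 with E = 3F/2 gives 12 − (3/2 − 1)·F = -4, so F = 32 and E = 48.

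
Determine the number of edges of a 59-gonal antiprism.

236

An antiprism on an n-gon has two n-gon caps and 2n triangles: V = 2·59 = 118, E = 4·59 = 236, F = 2·59 + 2 = 120.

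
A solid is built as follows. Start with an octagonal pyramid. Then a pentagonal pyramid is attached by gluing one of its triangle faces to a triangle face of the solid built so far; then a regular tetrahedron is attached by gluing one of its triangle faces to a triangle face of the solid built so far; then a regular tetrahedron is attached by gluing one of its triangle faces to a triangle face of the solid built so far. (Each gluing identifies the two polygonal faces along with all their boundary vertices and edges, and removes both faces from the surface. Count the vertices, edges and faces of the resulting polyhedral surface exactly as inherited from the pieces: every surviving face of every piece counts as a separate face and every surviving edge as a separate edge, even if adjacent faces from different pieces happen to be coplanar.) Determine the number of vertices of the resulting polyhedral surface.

14

An octagonal pyramid: V=9, E=16, F=9.
Attach a pentagonal pyramid (V=6, E=10, F=6) along a 3-gon: merge 3 vertices and 3 edges, delete both glued faces → V=12, E=23, F=13.
Attach a regular tetrahedron (V=4, E=6, F=4) along a 3-gon: merge 3 vertices and 3 edges, delete both glued faces → V=13, E=26, F=15.
Attach a regular tetrahedron (V=4, E=6, F=4) along a 3-gon: merge 3 vertices and 3 edges, delete both glued faces → V=14, E=29, F=17.
Check: V − E + F = 14 − 29 + 17 = 2.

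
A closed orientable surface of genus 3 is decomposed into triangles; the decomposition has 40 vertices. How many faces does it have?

88

χ = 2 − 2·3 = -4, and every face is a triangle so 3F = 2E.
V − E + F = -4 with E = 3F/2 gives 40 − (3/2 − 1)·F = -4, so F = 88 and E = 132.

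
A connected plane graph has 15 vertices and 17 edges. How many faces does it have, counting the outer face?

Euler's formula for a connected plane graph: V − E + F = 2, so F = 2 − 15 + 17 = 4.

4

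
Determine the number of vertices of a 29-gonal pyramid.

30

A pyramid on an n-gon base has one n-gon and n triangles: V = 29 + 1 = 30, E = 2·29 = 58, F = 29 + 1 = 30.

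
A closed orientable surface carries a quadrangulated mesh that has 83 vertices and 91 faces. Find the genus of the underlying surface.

Every face is a square, so 2E = 4·91 = 364, giving E = 182.
χ = V − E + F = 83 − 182 + 91 = -8.
For a closed orientable surface χ = 2 − 2g, so g = (2 − (-8))/2 = 5.

5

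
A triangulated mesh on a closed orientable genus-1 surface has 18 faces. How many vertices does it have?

χ = 2 − 2·1 = 0, and every face is a triangle so 3F = 2E.
E = 3·18/2 = 27. Then V = 0 + E − F = 0 + 27 − 18 = 9.

9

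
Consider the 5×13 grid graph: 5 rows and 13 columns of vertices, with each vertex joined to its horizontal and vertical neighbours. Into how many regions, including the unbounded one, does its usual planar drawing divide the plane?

49

The grid has V = 5·13 = 65 vertices and E = 5·12 + 13·4 = 112 edges.
F = 2 − V + E = 2 − 65 + 112 = 49.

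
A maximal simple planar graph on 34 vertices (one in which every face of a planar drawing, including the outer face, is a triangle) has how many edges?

In a plane triangulation 3F = 2E and V − E + F = 2, so E = 3V − 6 = 3·34 − 6 = 96.

96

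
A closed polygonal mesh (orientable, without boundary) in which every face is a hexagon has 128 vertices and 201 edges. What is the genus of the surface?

4

Every face is a hexagon and each edge borders two faces, so 6F = 2·201, giving F = 67.
χ = V − E + F = 128 − 201 + 67 = -6.
For a closed orientable surface χ = 2 − 2g, so g = (2 − (-6))/2 = 4.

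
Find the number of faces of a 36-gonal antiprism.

74

An antiprism on an n-gon has two n-gon caps and 2n triangles: V = 2·36 = 72, E = 4·36 = 144, F = 2·36 + 2 = 74.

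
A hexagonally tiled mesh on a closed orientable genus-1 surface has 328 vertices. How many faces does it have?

χ = 2 − 2·1 = 0, and every face is a hexagon so 6F = 2E.
V − E + F = 0 with E = 6F/2 gives 328 − (6/2 − 1)·F = 0, so F = 164 and E = 492.

164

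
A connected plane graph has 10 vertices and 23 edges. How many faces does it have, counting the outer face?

Euler's formula for a connected plane graph: V − E + F = 2, so F = 2 − 10 + 23 = 15.

15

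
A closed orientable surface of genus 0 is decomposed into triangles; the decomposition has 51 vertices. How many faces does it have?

χ = 2 − 2·0 = 2, and every face is a triangle so 3F = 2E.
V − E + F = 2 with E = 3F/2 gives 51 − (3/2 − 1)·F = 2, so F = 98 and E = 147.

98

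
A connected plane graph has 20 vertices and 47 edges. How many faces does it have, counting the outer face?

Euler's formula for a connected plane graph: V − E + F = 2, so F = 2 − 20 + 47 = 29.

29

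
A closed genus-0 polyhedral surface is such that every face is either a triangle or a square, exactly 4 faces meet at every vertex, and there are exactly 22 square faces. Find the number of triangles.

8

Let x be the number of triangles; then F = 22 + x.
Edge–face incidences: 2E = 4·22 + 3·x = 88 + 3x.
Every vertex has degree 4, so 4V = 2E.
Euler: V − E + F = 2 ⇒ (2E)/4 − E + (22 + x) = 2.
Multiply by 8: 2·(2E) − 4·(2E) + 8·(22 + x) = 16, i.e. 176 + 8x − 2·(88 + 3x) = 16.
Collecting terms: 2x = 16, so x = 8.
Then 2E = 88 + 3·8 = 112, so E = 56, V = 2E/4 = 28, F = 22 + 8 = 30.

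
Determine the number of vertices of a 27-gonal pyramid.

A pyramid on an n-gon base has one n-gon and n triangles: V = 27 + 1 = 28, E = 2·27 = 54, F = 27 + 1 = 28.

28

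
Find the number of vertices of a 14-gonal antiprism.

28

An antiprism on an n-gon has two n-gon caps and 2n triangles: V = 2·14 = 28, E = 4·14 = 56, F = 2·14 + 2 = 30.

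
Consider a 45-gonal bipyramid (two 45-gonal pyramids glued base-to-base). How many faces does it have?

A bipyramid over an n-gon has 2n triangular faces and n + 2 vertices: V = 45 + 2 = 47, E = 3·45 = 135, F = 2·45 = 90.

90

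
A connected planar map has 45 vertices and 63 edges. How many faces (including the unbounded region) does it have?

Euler's formula for a connected plane graph: V − E + F = 2, so F = 2 − 45 + 63 = 20.

20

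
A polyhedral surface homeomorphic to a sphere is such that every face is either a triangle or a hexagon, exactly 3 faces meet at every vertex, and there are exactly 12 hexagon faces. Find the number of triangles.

4

Let x be the number of triangles; then F = 12 + x.
Edge–face incidences: 2E = 6·12 + 3·x = 72 + 3x.
Every vertex has degree 3, so 3V = 2E.
Euler: V − E + F = 2 ⇒ (2E)/3 − E + (12 + x) = 2.
Multiply by 6: 2·(2E) − 3·(2E) + 6·(12 + x) = 12, i.e. 72 + 6x − (72 + 3x) = 12.
Collecting terms: 3x = 12, so x = 4.
Then 2E = 72 + 3·4 = 84, so E = 42, V = 2E/3 = 28, F = 12 + 4 = 16.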